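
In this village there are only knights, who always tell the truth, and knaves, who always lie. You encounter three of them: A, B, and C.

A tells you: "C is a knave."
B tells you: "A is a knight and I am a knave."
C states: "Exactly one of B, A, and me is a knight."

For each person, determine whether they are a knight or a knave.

A: knave, B: knave, C: knight

Consider A. Suppose A is a knight.
Then whichever role B has, B's statement has the wrong truth value — contradiction.
So A is a knave.
With that fixed, B's statement is false, so B is a knave.
Consider C. Suppose C is a knave.
Then A's statement comes out true, contradicting A being a knave.
So C is a knight.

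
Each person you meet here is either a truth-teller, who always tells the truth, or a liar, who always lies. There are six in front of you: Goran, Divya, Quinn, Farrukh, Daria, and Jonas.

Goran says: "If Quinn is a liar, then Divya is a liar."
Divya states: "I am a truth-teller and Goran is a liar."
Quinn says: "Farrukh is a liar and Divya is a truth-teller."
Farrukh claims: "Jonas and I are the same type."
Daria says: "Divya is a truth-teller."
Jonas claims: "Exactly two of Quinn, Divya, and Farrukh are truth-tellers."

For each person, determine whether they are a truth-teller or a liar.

Consider Goran. Suppose Goran is a truth-teller.
Then no assignment of the remaining roles makes every statement match its speaker's type — contradiction.
So Goran is a liar.
Consider Divya. Suppose Divya is a liar.
Then Goran's statement comes out true, contradicting Goran being a liar.
So Divya is a truth-teller.
With that fixed, Daria's statement is true, so Daria is a truth-teller.
Consider Quinn. Suppose Quinn is a truth-teller.
Then Goran's statement comes out true, contradicting Goran being a liar.
So Quinn is a liar.
Consider Farrukh. Suppose Farrukh is a liar.
Then Quinn's statement comes out true, contradicting Quinn being a liar.
So Farrukh is a truth-teller.
With that fixed, Jonas's statement is true, so Jonas is a truth-teller.

Goran: liar, Divya: truth-teller, Quinn: liar, Farrukh: truth-teller, Daria: truth-teller, Jonas: truth-teller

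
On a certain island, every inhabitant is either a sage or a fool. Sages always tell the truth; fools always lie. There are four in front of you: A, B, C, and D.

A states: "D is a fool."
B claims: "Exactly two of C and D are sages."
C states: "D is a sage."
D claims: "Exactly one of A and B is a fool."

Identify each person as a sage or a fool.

Consider A. Suppose A is a sage.
Then no assignment of the remaining roles makes every statement match its speaker's type — contradiction.
So A is a fool.
Consider B. Suppose B is a fool.
Then no assignment of the remaining roles makes every statement match its speaker's type — contradiction.
So B is a sage.
With that fixed, D's statement is true, so D is a sage.
With that fixed, C's statement is true, so C is a sage.

A: fool, B: sage, C: sage, D: sage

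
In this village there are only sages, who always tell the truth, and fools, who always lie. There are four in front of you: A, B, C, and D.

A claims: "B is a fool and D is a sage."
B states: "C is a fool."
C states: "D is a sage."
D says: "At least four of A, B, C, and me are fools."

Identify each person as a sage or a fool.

Consider A. Suppose A is a sage.
Then no assignment of the remaining roles makes every statement match its speaker's type — contradiction.
So A is a fool.
Consider B. Suppose B is a fool.
Then no assignment of the remaining roles makes every statement match its speaker's type — contradiction.
So B is a sage.
With that fixed, D's statement is false, so D is a fool.
With that fixed, C's statement is false, so C is a fool.

A: fool, B: sage, C: fool, D: fool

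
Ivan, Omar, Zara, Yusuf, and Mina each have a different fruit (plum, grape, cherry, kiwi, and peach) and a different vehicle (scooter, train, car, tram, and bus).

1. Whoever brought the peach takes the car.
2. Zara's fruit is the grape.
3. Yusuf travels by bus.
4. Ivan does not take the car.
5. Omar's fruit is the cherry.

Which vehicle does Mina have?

With clues 1–3, bus is impossible for Mina's vehicle.
With clues 1–5, scooter, train, and tram are impossible for Mina's vehicle.
That leaves car.

car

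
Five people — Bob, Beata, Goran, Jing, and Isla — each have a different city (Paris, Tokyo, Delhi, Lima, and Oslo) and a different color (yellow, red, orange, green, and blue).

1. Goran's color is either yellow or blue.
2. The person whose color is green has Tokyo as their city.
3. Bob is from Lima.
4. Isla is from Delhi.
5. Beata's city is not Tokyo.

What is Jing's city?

Tokyo

With clues 1–3, Lima is impossible for Jing's city.
With clues 1–4, Delhi is impossible for Jing's city.
With clues 1–5, Oslo and Paris are impossible for Jing's city.
That leaves Tokyo.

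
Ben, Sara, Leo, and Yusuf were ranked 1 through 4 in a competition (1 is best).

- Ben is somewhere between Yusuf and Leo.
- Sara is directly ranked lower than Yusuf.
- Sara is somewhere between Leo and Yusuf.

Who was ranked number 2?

With clues 1–2, Leo and Yusuf are ruled out for rank 2.
With clues 1–3, Ben is ruled out for rank 2.
So rank 2 is Sara.

Sara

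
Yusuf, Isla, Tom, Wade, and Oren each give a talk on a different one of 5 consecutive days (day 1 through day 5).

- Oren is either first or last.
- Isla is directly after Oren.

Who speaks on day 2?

With clue 1, Oren is ruled out for day 2.
With clues 1–2, Tom, Wade, and Yusuf are ruled out for day 2.
So day 2 is Isla.

Isla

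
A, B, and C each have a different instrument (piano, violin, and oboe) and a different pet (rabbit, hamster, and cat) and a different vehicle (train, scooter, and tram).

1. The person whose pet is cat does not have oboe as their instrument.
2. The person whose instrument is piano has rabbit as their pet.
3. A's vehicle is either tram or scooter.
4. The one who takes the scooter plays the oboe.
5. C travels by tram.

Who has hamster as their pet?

With clues 1–5, B and C are impossible for the one with pet hamster.
That leaves A.

A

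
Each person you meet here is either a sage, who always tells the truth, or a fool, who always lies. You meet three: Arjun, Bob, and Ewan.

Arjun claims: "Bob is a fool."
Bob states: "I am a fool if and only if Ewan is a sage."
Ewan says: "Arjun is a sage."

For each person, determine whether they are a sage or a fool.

Arjun: fool, Bob: sage, Ewan: fool

Consider Arjun. Suppose Arjun is a sage.
Then no assignment of the remaining roles makes every statement match its speaker's type — contradiction.
So Arjun is a fool.
With that fixed, Ewan's statement is false, so Ewan is a fool.
Consider Bob. Suppose Bob is a fool.
Then Arjun's statement comes out true, contradicting Arjun being a fool.
So Bob is a sage.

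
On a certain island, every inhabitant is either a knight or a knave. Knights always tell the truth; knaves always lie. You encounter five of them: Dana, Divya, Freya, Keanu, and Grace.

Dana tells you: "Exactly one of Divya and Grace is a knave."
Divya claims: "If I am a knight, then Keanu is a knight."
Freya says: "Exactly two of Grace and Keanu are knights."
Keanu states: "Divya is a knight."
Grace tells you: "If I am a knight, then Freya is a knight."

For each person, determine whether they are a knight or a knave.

Dana: knave, Divya: knight, Freya: knight, Keanu: knight, Grace: knight

Consider Dana. Suppose Dana is a knight.
Then no assignment of the remaining roles makes every statement match its speaker's type — contradiction.
So Dana is a knave.
Consider Divya. Suppose Divya is a knave.
Then Divya's own statement would have to be false, but it can't be — contradiction.
So Divya is a knight.
With that fixed, Keanu's statement is true, so Keanu is a knight.
Consider Freya. Suppose Freya is a knave.
Then whichever role Grace has, Grace's statement has the wrong truth value — contradiction.
So Freya is a knight.
With that fixed, Grace's statement is true, so Grace is a knight.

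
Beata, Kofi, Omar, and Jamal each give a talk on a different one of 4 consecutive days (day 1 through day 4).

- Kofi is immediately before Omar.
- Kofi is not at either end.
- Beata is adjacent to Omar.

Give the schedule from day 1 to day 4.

Jamal, Kofi, Omar, Beata

From clue 1: Kofi is in {1,2,3}.
From clues 1–2: Kofi is in {2,3}.
From clues 1–3: Jamal → day 1, Kofi → day 2, Omar → day 3, Beata → day 4.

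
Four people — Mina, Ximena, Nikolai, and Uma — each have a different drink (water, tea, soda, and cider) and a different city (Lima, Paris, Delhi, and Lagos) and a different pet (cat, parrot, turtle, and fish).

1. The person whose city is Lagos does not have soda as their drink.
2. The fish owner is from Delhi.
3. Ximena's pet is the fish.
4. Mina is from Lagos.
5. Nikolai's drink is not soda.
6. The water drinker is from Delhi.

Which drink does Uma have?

With clues 1–6, cider, tea, and water are impossible for Uma's drink.
That leaves soda.

soda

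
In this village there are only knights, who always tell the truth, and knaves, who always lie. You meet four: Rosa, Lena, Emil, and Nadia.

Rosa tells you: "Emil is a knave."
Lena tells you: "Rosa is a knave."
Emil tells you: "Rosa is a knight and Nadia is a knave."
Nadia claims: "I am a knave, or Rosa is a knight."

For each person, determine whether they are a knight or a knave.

Rosa: knight, Lena: knave, Emil: knave, Nadia: knight

Consider Rosa. Suppose Rosa is a knave.
Then whichever role Nadia has, Nadia's statement has the wrong truth value — contradiction.
So Rosa is a knight.
With that fixed, Lena's statement is false, so Lena is a knave.
With that fixed, Nadia's statement is true, so Nadia is a knight.
With that fixed, Emil's statement is false, so Emil is a knave.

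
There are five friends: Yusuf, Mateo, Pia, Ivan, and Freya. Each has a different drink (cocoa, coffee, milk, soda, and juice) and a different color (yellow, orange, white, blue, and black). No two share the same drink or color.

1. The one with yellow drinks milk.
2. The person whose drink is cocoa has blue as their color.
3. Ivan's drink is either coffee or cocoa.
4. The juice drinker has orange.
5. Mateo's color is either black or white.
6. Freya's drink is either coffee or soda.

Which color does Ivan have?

blue

With clues 1–3, yellow is impossible for Ivan's color.
With clues 1–4, orange is impossible for Ivan's color.
With clues 1–6, black and white are impossible for Ivan's color.
That leaves blue.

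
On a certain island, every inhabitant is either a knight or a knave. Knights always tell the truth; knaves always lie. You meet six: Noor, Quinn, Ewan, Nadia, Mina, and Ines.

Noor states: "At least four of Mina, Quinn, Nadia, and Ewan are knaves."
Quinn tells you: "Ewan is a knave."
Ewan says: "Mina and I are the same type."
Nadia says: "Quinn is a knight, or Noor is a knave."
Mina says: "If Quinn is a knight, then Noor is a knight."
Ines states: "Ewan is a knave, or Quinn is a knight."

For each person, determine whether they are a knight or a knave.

Noor: knave, Quinn: knave, Ewan: knight, Nadia: knight, Mina: knight, Ines: knave

Consider Noor. Suppose Noor is a knight.
Then no assignment of the remaining roles makes every statement match its speaker's type — contradiction.
So Noor is a knave.
With that fixed, Nadia's statement is true, so Nadia is a knight.
Consider Quinn. Suppose Quinn is a knight.
Then no assignment of the remaining roles makes every statement match its speaker's type — contradiction.
So Quinn is a knave.
With that fixed, Mina's statement is true, so Mina is a knight.
Consider Ewan. Suppose Ewan is a knave.
Then Quinn's statement comes out true, contradicting Quinn being a knave.
So Ewan is a knight.
With that fixed, Ines's statement is false, so Ines is a knave.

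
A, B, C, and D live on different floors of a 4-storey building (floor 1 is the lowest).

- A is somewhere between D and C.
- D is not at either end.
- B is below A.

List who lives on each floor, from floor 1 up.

B, D, A, C

From clue 1: A is in {2,3}.
From clues 1–3: B → floor 1, D → floor 2, A → floor 3, C → floor 4.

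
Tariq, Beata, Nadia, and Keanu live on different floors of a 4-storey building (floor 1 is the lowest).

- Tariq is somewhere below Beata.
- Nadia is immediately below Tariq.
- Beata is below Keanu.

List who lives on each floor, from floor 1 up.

From clue 1: Tariq is in {1,2,3}.
From clues 1–2: Tariq is in {2,3}.
From clues 1–3: Nadia → floor 1, Tariq → floor 2, Beata → floor 3, Keanu → floor 4.

Nadia, Tariq, Beata, Keanu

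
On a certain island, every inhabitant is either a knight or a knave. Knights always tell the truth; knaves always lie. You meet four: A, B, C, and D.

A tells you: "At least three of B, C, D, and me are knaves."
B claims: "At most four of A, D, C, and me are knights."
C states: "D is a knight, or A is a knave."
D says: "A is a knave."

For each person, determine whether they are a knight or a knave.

A: knave, B: knight, C: knight, D: knight

Regardless of anyone's role, B's statement is true, so B is a knight.
Consider A. Suppose A is a knight.
Then A's own statement would have to be true, but it can't be — contradiction.
So A is a knave.
With that fixed, C's statement is true, so C is a knight.
With that fixed, D's statement is true, so D is a knight.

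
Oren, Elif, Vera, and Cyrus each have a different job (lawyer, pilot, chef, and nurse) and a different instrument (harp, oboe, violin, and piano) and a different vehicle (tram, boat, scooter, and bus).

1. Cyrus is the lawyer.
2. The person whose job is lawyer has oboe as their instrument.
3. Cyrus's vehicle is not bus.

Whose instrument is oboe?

With clues 1–2, Elif, Oren, and Vera are impossible for the one with instrument oboe.
That leaves Cyrus.

Cyrus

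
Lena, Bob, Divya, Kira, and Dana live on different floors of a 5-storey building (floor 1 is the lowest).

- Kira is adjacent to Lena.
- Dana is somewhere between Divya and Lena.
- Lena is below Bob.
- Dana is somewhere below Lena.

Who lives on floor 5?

With clues 1–2, Dana is ruled out for floor 5.
With clues 1–3, Kira and Lena are ruled out for floor 5.
With clues 1–4, Divya is ruled out for floor 5.
So floor 5 is Bob.

Bob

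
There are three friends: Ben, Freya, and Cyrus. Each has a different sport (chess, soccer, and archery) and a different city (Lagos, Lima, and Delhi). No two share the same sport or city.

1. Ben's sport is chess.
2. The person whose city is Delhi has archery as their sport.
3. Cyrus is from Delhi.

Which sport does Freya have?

Clue 1 rules out chess for Freya's sport.
With clues 1–3, archery is impossible for Freya's sport.
That leaves soccer.

soccer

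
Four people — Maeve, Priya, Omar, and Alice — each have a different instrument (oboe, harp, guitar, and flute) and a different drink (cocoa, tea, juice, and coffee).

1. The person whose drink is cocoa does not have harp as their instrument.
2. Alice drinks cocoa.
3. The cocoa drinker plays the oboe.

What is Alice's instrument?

oboe

With clues 1–2, harp is impossible for Alice's instrument.
With clues 1–3, flute and guitar are impossible for Alice's instrument.
That leaves oboe.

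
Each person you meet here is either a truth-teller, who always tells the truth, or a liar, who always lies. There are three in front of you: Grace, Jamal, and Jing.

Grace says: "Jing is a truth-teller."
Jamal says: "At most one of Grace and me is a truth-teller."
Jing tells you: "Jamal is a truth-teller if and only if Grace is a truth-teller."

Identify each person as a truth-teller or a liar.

Consider Grace. Suppose Grace is a truth-teller.
Then whichever role Jamal has, Jamal's statement has the wrong truth value — contradiction.
So Grace is a liar.
With that fixed, Jamal's statement is true, so Jamal is a truth-teller.
With that fixed, Jing's statement is false, so Jing is a liar.

Grace: liar, Jamal: truth-teller, Jing: liar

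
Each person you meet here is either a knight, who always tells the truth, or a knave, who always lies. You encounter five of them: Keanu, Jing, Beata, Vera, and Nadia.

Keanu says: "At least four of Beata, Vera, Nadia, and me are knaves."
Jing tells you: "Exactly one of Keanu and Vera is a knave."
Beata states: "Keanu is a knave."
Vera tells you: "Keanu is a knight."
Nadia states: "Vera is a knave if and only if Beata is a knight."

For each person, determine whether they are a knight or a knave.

Consider Keanu. Suppose Keanu is a knight.
Then Keanu's own statement would have to be true, but it can't be — contradiction.
So Keanu is a knave.
With that fixed, Beata's statement is true, so Beata is a knight.
With that fixed, Vera's statement is false, so Vera is a knave.
With that fixed, Nadia's statement is true, so Nadia is a knight.
With that fixed, Jing's statement is false, so Jing is a knave.

Keanu: knave, Jing: knave, Beata: knight, Vera: knave, Nadia: knight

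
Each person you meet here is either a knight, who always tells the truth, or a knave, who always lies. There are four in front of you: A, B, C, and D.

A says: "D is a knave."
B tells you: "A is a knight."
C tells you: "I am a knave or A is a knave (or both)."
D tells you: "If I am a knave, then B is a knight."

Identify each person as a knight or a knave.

Consider A. Suppose A is a knight.
Then whichever role C has, C's statement has the wrong truth value — contradiction.
So A is a knave.
With that fixed, B's statement is false, so B is a knave.
With that fixed, C's statement is true, so C is a knight.
Consider D. Suppose D is a knave.
Then A's statement comes out true, contradicting A being a knave.
So D is a knight.

A: knave, B: knave, C: knight, D: knight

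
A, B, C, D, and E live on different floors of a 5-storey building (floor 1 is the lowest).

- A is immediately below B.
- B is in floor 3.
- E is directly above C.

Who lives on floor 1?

With clue 1, B is ruled out for floor 1.
With clues 1–2, A is ruled out for floor 1.
With clues 1–3, C and E are ruled out for floor 1.
So floor 1 is D.

D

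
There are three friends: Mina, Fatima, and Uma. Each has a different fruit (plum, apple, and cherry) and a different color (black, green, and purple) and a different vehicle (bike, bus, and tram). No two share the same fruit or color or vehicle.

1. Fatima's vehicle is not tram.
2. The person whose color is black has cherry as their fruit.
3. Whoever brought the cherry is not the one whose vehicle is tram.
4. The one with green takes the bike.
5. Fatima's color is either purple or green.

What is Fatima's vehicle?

Clue 1 rules out tram for Fatima's vehicle.
With clues 1–5, bus is impossible for Fatima's vehicle.
That leaves bike.

bike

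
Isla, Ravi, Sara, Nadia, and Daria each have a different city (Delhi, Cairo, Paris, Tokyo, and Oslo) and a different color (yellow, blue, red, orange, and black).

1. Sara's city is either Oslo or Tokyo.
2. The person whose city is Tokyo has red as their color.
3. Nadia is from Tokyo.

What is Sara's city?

Clue 1 rules out Cairo, Delhi, and Paris for Sara's city.
With clues 1–3, Tokyo is impossible for Sara's city.
That leaves Oslo.

Oslo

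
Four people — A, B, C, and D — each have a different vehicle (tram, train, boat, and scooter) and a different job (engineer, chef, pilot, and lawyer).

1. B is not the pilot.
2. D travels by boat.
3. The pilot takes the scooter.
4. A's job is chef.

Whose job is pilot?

C

Clue 1 rules out B for the one with job pilot.
With clues 1–3, D is impossible for the one with job pilot.
With clues 1–4, A is impossible for the one with job pilot.
That leaves C.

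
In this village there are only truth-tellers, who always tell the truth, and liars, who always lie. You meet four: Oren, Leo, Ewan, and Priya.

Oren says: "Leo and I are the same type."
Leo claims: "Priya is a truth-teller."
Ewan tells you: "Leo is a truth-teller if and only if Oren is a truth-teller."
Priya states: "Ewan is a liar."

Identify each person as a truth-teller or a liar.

Oren: liar, Leo: truth-teller, Ewan: liar, Priya: truth-teller

Consider Oren. Suppose Oren is a truth-teller.
Then no assignment of the remaining roles makes every statement match its speaker's type — contradiction.
So Oren is a liar.
Consider Leo. Suppose Leo is a liar.
Then Oren's statement comes out true, contradicting Oren being a liar.
So Leo is a truth-teller.
With that fixed, Ewan's statement is false, so Ewan is a liar.
With that fixed, Priya's statement is true, so Priya is a truth-teller.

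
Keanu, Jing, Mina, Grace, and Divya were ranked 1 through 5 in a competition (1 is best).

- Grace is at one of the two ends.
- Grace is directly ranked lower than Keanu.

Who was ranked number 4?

With clue 1, Grace is ruled out for rank 4.
With clues 1–2, Divya, Jing, and Mina are ruled out for rank 4.
So rank 4 is Keanu.

Keanu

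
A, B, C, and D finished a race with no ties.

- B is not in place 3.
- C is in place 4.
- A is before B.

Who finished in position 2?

B

With clues 1–2, C is ruled out for place 2.
With clues 1–3, A and D are ruled out for place 2.
So place 2 is B.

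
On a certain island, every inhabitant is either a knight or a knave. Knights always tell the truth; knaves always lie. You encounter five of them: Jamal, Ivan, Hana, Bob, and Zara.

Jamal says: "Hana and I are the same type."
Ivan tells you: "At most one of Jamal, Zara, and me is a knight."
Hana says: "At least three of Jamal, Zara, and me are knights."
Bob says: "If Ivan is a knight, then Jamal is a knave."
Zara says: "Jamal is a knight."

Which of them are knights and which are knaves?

Jamal: knight, Ivan: knave, Hana: knight, Bob: knight, Zara: knight

Consider Jamal. Suppose Jamal is a knave.
Then no assignment of the remaining roles makes every statement match its speaker's type — contradiction.
So Jamal is a knight.
With that fixed, Zara's statement is true, so Zara is a knight.
With that fixed, Ivan's statement is false, so Ivan is a knave.
With that fixed, Bob's statement is true, so Bob is a knight.
Consider Hana. Suppose Hana is a knave.
Then Jamal's statement comes out false, contradicting Jamal being a knight.
So Hana is a knight.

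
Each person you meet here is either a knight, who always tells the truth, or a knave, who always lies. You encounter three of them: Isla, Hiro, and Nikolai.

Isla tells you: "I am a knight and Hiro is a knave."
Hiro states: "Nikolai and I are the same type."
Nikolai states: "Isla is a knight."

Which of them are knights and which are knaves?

Isla: knight, Hiro: knave, Nikolai: knight

Consider Isla. Suppose Isla is a knave.
Then no assignment of the remaining roles makes every statement match its speaker's type — contradiction.
So Isla is a knight.
With that fixed, Nikolai's statement is true, so Nikolai is a knight.
Consider Hiro. Suppose Hiro is a knight.
Then Isla's statement comes out false, contradicting Isla being a knight.
So Hiro is a knave.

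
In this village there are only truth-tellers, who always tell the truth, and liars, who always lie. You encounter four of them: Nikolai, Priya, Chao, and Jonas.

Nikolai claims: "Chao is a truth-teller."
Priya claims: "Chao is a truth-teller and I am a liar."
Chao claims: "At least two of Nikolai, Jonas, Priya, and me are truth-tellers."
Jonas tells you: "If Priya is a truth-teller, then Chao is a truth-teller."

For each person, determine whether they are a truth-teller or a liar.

Nikolai: liar, Priya: liar, Chao: liar, Jonas: truth-teller

Consider Nikolai. Suppose Nikolai is a truth-teller.
Then no assignment of the remaining roles makes every statement match its speaker's type — contradiction.
So Nikolai is a liar.
Consider Priya. Suppose Priya is a truth-teller.
Then Priya's own statement would have to be true, but it can't be — contradiction.
So Priya is a liar.
With that fixed, Jonas's statement is true, so Jonas is a truth-teller.
Consider Chao. Suppose Chao is a truth-teller.
Then Nikolai's statement comes out true, contradicting Nikolai being a liar.
So Chao is a liar.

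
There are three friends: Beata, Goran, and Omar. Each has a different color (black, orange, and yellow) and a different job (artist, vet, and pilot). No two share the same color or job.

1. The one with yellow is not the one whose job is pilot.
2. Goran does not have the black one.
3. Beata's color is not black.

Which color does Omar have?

black

With clues 1–3, orange and yellow are impossible for Omar's color.
That leaves black.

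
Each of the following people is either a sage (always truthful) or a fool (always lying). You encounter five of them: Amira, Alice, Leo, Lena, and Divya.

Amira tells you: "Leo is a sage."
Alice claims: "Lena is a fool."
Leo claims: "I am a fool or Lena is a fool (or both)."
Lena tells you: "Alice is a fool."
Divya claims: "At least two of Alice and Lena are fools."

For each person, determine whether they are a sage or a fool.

Amira: sage, Alice: sage, Leo: sage, Lena: fool, Divya: fool

Consider Amira. Suppose Amira is a fool.
Then no assignment of the remaining roles makes every statement match its speaker's type — contradiction.
So Amira is a sage.
Consider Alice. Suppose Alice is a fool.
Then no assignment of the remaining roles makes every statement match its speaker's type — contradiction.
So Alice is a sage.
With that fixed, Lena's statement is false, so Lena is a fool.
With that fixed, Divya's statement is false, so Divya is a fool.
With that fixed, Leo's statement is true, so Leo is a sage.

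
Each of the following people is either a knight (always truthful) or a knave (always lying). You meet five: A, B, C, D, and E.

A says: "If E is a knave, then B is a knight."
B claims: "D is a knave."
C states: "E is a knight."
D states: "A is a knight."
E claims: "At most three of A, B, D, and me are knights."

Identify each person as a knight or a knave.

A: knight, B: knave, C: knight, D: knight, E: knight

Consider A. Suppose A is a knave.
Then no assignment of the remaining roles makes every statement match its speaker's type — contradiction.
So A is a knight.
With that fixed, D's statement is true, so D is a knight.
With that fixed, B's statement is false, so B is a knave.
With that fixed, E's statement is true, so E is a knight.
With that fixed, C's statement is true, so C is a knight.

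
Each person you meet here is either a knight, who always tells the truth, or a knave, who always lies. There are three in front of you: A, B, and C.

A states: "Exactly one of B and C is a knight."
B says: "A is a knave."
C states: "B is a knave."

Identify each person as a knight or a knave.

Consider A. Suppose A is a knave.
Then no assignment of the remaining roles makes every statement match its speaker's type — contradiction.
So A is a knight.
With that fixed, B's statement is false, so B is a knave.
With that fixed, C's statement is true, so C is a knight.

A: knight, B: knave, C: knight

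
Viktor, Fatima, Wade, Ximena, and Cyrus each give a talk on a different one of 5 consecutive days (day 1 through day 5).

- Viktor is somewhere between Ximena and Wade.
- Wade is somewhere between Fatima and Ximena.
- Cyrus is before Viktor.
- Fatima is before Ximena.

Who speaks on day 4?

With clues 1–3, Cyrus, Fatima, and Ximena are ruled out for day 4.
With clues 1–4, Wade is ruled out for day 4.
So day 4 is Viktor.

Viktor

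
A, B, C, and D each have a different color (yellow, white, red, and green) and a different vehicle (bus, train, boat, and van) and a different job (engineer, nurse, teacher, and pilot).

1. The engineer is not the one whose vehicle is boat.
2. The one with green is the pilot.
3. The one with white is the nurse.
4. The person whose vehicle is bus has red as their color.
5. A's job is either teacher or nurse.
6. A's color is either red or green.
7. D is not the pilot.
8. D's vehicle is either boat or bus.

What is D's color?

With clues 1–6, red is impossible for D's color.
With clues 1–7, green is impossible for D's color.
With clues 1–8, yellow is impossible for D's color.
That leaves white.

white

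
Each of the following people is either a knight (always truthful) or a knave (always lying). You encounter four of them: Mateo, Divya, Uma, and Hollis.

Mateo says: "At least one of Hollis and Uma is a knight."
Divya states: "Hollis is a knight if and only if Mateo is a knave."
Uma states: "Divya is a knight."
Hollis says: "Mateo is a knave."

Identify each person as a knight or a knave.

Consider Mateo. Suppose Mateo is a knave.
Then no assignment of the remaining roles makes every statement match its speaker's type — contradiction.
So Mateo is a knight.
With that fixed, Hollis's statement is false, so Hollis is a knave.
With that fixed, Divya's statement is true, so Divya is a knight.
With that fixed, Uma's statement is true, so Uma is a knight.

Mateo: knight, Divya: knight, Uma: knight, Hollis: knave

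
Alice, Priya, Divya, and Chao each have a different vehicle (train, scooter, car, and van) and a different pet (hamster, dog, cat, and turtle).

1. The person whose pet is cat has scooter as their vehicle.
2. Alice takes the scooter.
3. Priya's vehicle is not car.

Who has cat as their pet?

Alice

With clues 1–2, Chao, Divya, and Priya are impossible for the one with pet cat.
That leaves Alice.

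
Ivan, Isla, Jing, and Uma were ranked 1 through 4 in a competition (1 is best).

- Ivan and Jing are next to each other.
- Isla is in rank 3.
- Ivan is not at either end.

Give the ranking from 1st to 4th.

From clues 1–2: Isla → rank 3, Uma → rank 4.
From clues 1–3: Jing → rank 1, Ivan → rank 2.

Jing, Ivan, Isla, Uma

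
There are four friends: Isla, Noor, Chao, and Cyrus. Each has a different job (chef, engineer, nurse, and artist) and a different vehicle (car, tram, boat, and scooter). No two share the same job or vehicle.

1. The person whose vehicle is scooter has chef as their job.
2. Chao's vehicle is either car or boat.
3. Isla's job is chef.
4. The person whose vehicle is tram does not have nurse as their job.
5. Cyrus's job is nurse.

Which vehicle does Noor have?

tram

With clues 1–3, scooter is impossible for Noor's vehicle.
With clues 1–5, boat and car are impossible for Noor's vehicle.
That leaves tram.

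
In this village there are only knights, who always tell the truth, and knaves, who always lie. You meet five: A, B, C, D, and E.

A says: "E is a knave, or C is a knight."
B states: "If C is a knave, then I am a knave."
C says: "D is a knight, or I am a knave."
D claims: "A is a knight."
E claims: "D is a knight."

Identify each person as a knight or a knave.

Consider A. Suppose A is a knave.
Then no assignment of the remaining roles makes every statement match its speaker's type — contradiction.
So A is a knight.
With that fixed, D's statement is true, so D is a knight.
With that fixed, E's statement is true, so E is a knight.
With that fixed, C's statement is true, so C is a knight.
With that fixed, B's statement is true, so B is a knight.

A: knight, B: knight, C: knight, D: knight, E: knight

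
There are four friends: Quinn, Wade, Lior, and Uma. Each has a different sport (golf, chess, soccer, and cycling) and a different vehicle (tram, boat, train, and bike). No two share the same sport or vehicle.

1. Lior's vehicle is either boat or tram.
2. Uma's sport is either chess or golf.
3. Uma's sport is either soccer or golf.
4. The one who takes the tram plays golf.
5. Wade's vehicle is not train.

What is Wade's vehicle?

bike

With clues 1–4, boat and tram are impossible for Wade's vehicle.
With clues 1–5, train is impossible for Wade's vehicle.
That leaves bike.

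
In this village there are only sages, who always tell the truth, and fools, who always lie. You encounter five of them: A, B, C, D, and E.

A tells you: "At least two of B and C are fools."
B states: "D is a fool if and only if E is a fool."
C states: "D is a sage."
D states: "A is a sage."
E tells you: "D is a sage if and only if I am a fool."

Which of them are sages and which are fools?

Consider A. Suppose A is a sage.
Then no assignment of the remaining roles makes every statement match its speaker's type — contradiction.
So A is a fool.
With that fixed, D's statement is false, so D is a fool.
With that fixed, C's statement is false, so C is a fool.
Consider B. Suppose B is a fool.
Then A's statement comes out true, contradicting A being a fool.
So B is a sage.
Consider E. Suppose E is a sage.
Then B's statement comes out false, contradicting B being a sage.
So E is a fool.

A: fool, B: sage, C: fool, D: fool, E: fool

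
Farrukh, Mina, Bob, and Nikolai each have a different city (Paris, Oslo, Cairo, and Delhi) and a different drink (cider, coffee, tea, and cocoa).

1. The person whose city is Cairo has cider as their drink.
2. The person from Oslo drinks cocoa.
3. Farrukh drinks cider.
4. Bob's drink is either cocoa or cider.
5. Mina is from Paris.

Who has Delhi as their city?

Nikolai

With clues 1–3, Farrukh is impossible for the one with city Delhi.
With clues 1–4, Bob is impossible for the one with city Delhi.
With clues 1–5, Mina is impossible for the one with city Delhi.
That leaves Nikolai.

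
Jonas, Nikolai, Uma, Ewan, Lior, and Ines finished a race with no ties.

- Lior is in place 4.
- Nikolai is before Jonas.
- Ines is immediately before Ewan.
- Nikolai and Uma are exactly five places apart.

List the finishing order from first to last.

From clue 1: Lior → place 4.
From clues 1–2: Jonas is in {2,3,5,6}.
From clues 1–3: Ewan is in {2,3,6}.
From clues 1–4: Nikolai → place 1, Ines → place 2, Ewan → place 3, Jonas → place 5, Uma → place 6.

Nikolai, Ines, Ewan, Lior, Jonas, Uma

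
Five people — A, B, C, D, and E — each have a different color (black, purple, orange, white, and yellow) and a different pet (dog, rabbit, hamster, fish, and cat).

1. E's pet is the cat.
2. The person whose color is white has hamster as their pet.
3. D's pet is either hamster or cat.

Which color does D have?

white

With clues 1–3, black, orange, purple, and yellow are impossible for D's color.
That leaves white.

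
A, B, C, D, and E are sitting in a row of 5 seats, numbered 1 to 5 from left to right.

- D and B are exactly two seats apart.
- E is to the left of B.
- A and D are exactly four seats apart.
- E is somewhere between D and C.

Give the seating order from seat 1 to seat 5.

From clues 1–2: B is in {2,3,4,5}.
From clues 1–3: E → seat 2, B → seat 3, C → seat 4.
From clues 1–4: D → seat 1, A → seat 5.

D, E, B, C, A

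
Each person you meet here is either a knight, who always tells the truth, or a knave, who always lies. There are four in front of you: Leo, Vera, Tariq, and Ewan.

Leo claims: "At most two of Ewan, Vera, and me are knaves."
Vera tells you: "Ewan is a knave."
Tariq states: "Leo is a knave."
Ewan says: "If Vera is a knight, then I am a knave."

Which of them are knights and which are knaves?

Consider Leo. Suppose Leo is a knave.
Then no assignment of the remaining roles makes every statement match its speaker's type — contradiction.
So Leo is a knight.
With that fixed, Tariq's statement is false, so Tariq is a knave.
Consider Vera. Suppose Vera is a knight.
Then whichever role Ewan has, Ewan's statement has the wrong truth value — contradiction.
So Vera is a knave.
With that fixed, Ewan's statement is true, so Ewan is a knight.

Leo: knight, Vera: knave, Tariq: knave, Ewan: knight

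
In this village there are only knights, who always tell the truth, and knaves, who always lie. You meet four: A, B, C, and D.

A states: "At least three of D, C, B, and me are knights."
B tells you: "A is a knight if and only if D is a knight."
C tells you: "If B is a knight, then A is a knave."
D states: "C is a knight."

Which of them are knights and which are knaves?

A: knave, B: knave, C: knight, D: knight

Consider A. Suppose A is a knight.
Then no assignment of the remaining roles makes every statement match its speaker's type — contradiction.
So A is a knave.
With that fixed, C's statement is true, so C is a knight.
With that fixed, D's statement is true, so D is a knight.
With that fixed, B's statement is false, so B is a knave.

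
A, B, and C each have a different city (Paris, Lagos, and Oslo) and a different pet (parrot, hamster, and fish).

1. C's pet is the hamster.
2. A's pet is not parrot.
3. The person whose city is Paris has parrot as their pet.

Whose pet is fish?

Clue 1 rules out C for the one with pet fish.
With clues 1–2, B is impossible for the one with pet fish.
That leaves A.

A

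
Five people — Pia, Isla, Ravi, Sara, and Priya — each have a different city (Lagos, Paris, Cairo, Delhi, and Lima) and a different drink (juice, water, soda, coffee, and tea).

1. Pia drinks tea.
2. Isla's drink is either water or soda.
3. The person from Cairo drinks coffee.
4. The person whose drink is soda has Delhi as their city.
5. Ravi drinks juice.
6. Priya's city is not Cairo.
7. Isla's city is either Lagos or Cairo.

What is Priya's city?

With clues 1–6, Cairo is impossible for Priya's city.
With clues 1–7, Lagos, Lima, and Paris are impossible for Priya's city.
That leaves Delhi.

Delhi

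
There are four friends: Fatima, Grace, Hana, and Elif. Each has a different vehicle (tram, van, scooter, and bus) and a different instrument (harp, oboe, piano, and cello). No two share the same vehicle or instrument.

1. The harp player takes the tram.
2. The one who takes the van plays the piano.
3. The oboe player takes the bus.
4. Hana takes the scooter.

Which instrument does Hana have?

With clues 1–4, harp, oboe, and piano are impossible for Hana's instrument.
That leaves cello.

cello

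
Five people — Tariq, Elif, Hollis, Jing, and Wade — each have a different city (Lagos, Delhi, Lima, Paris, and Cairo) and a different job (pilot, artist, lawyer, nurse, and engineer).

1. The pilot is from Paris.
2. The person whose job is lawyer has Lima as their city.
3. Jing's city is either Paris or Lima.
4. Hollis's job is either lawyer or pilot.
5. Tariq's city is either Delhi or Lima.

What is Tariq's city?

With clues 1–4, Lima and Paris are impossible for Tariq's city.
With clues 1–5, Cairo and Lagos are impossible for Tariq's city.
That leaves Delhi.

Delhi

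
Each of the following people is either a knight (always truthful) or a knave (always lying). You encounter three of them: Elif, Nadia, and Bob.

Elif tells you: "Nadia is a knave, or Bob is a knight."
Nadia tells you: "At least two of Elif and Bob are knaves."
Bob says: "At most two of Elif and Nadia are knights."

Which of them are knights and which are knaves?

Elif: knight, Nadia: knave, Bob: knight

Regardless of anyone's role, Bob's statement is true, so Bob is a knight.
With that fixed, Elif's statement is true, so Elif is a knight.
With that fixed, Nadia's statement is false, so Nadia is a knave.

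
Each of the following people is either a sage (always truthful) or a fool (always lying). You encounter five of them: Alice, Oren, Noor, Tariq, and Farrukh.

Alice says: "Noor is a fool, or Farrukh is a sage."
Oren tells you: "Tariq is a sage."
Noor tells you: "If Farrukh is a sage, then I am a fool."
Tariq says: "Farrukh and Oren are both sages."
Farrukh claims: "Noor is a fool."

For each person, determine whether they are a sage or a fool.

Consider Alice. Suppose Alice is a sage.
Then no assignment of the remaining roles makes every statement match its speaker's type — contradiction.
So Alice is a fool.
Consider Oren. Suppose Oren is a sage.
Then no assignment of the remaining roles makes every statement match its speaker's type — contradiction.
So Oren is a fool.
With that fixed, Tariq's statement is false, so Tariq is a fool.
Consider Noor. Suppose Noor is a fool.
Then Alice's statement comes out true, contradicting Alice being a fool.
So Noor is a sage.
With that fixed, Farrukh's statement is false, so Farrukh is a fool.

Alice: fool, Oren: fool, Noor: sage, Tariq: fool, Farrukh: fool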